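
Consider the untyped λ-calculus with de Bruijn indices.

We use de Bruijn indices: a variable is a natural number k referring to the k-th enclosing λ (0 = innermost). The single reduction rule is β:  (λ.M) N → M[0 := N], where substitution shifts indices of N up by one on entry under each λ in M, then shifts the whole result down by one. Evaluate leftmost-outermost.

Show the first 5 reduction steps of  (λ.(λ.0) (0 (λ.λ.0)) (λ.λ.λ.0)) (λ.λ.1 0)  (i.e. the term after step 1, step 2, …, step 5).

Answer: after 5 steps: λ.0

Derivation:
  start: (λ.(λ.0) (0 (λ.λ.0)) (λ.λ.λ.0)) (λ.λ.1 0)
  [1] (λ.0) ((λ.λ.1 0) (λ.λ.0)) (λ.λ.λ.0)
  [2] (λ.λ.1 0) (λ.λ.0) (λ.λ.λ.0)
  [3] (λ.(λ.λ.0) 0) (λ.λ.λ.0)
  [4] (λ.λ.0) (λ.λ.λ.0)
  [5] λ.0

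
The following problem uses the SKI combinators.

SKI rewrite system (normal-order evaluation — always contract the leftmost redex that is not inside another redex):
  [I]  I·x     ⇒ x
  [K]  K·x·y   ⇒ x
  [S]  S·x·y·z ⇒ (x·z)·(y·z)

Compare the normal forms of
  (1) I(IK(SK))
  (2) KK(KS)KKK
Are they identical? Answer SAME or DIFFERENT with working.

Answer: DIFFERENT — A ⇓ K(SK), B ⇓ KK

Working:
Term A:
  start: I(IK(SK))
  step 1: IK(SK)
  step 2: K(SK)

Term B:
  start: KK(KS)KKK
  step 1: KKKK
  step 2: KK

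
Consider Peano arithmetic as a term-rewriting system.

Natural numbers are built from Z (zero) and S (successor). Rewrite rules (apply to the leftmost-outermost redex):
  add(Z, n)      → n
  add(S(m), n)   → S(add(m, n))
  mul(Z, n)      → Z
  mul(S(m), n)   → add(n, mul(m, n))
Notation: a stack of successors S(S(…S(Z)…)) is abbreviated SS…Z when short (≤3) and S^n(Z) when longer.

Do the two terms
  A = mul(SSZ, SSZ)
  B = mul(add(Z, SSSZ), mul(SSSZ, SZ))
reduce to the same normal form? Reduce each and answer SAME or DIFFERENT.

Answer: DIFFERENT — A ⇓ S^4(Z), B ⇓ S^9(Z)

Working:
Term A:
  start: mul(SSZ, SSZ)
  →1  add(SSZ, mul(SZ, SSZ))
  →2  S(add(SZ, mul(SZ, SSZ)))
  →3  S(S(add(Z, mul(SZ, SSZ))))
  →4  S(S(mul(SZ, SSZ)))
  →5  S(S(add(SSZ, mul(Z, SSZ))))
  →6  S(S(S(add(SZ, mul(Z, SSZ)))))
  →7  S(S(S(S(add(Z, mul(Z, SSZ))))))
  →8  S(S(S(S(mul(Z, SSZ)))))
  →9  S^4(Z)

Term B:
  start: mul(add(Z, SSSZ), mul(SSSZ, SZ))
  →1  mul(SSSZ, mul(SSSZ, SZ))
  →2  add(mul(SSSZ, SZ), mul(SSZ, mul(SSSZ, SZ)))
  →3  add(add(SZ, mul(SSZ, SZ)), mul(SSZ, mul(SSSZ, SZ)))
  →4  add(S(add(Z, mul(SSZ, SZ))), mul(SSZ, mul(SSSZ, SZ)))
  →5  S(add(add(Z, mul(SSZ, SZ)), mul(SSZ, mul(SSSZ, SZ))))
  →6  S(add(mul(SSZ, SZ), mul(SSZ, mul(SSSZ, SZ))))
  →7  S(add(add(SZ, mul(SZ, SZ)), mul(SSZ, mul(SSSZ, SZ))))
  →8  S(add(S(add(Z, mul(SZ, SZ))), mul(SSZ, mul(SSSZ, SZ))))
  →9  S(S(add(add(Z, mul(SZ, SZ)), mul(SSZ, mul(SSSZ, SZ)))))
  →10  S(S(add(mul(SZ, SZ), mul(SSZ, mul(SSSZ, SZ)))))
  →11  S(S(add(add(SZ, mul(Z, SZ)), mul(SSZ, mul(SSSZ, SZ)))))
  →12  S(S(add(S(add(Z, mul(Z, SZ))), mul(SSZ, mul(SSSZ, SZ)))))
  →13  S(S(S(add(add(Z, mul(Z, SZ)), mul(SSZ, mul(SSSZ, SZ))))))
  →14  S(S(S(add(mul(Z, SZ), mul(SSZ, mul(SSSZ, SZ))))))
  →15  S(S(S(add(Z, mul(SSZ, mul(SSSZ, SZ))))))
  →16  S(S(S(mul(SSZ, mul(SSSZ, SZ)))))
  →17  S(S(S(add(mul(SSSZ, SZ), mul(SZ, mul(SSSZ, SZ))))))
  →18  S(S(S(add(add(SZ, mul(SSZ, SZ)), mul(SZ, mul(SSSZ, SZ))))))
  →19  S(S(S(add(S(add(Z, mul(SSZ, SZ))), mul(SZ, mul(SSSZ, SZ))))))
  →20  S(S(S(S(add(add(Z, mul(SSZ, SZ)), mul(SZ, mul(SSSZ, SZ)))))))
  →21  S(S(S(S(add(mul(SSZ, SZ), mul(SZ, mul(SSSZ, SZ)))))))
  →22  S(S(S(S(add(add(SZ, mul(SZ, SZ)), mul(SZ, mul(SSSZ, SZ)))))))
  →23  S(S(S(S(add(S(add(Z, mul(SZ, SZ))), mul(SZ, mul(SSSZ, SZ)))))))
  →24  S(S(S(S(S(add(add(Z, mul(SZ, SZ)), mul(SZ, mul(SSSZ, SZ))))))))
  →25  S(S(S(S(S(add(mul(SZ, SZ), mul(SZ, mul(SSSZ, SZ))))))))
  →26  S(S(S(S(S(add(add(SZ, mul(Z, SZ)), mul(SZ, mul(SSSZ, SZ))))))))
  →27  S(S(S(S(S(add(S(add(Z, mul(Z, SZ))), mul(SZ, mul(SSSZ, SZ))))))))
  →28  S(S(S(S(S(S(add(add(Z, mul(Z, SZ)), mul(SZ, mul(SSSZ, SZ)))))))))
  →29  S(S(S(S(S(S(add(mul(Z, SZ), mul(SZ, mul(SSSZ, SZ)))))))))
  →30  S(S(S(S(S(S(add(Z, mul(SZ, mul(SSSZ, SZ)))))))))
  →31  S(S(S(S(S(S(mul(SZ, mul(SSSZ, SZ))))))))
  →32  S(S(S(S(S(S(add(mul(SSSZ, SZ), mul(Z, mul(SSSZ, SZ)))))))))
  →33  S(S(S(S(S(S(add(add(SZ, mul(SSZ, SZ)), mul(Z, mul(SSSZ, SZ)))))))))
  →34  S(S(S(S(S(S(add(S(add(Z, mul(SSZ, SZ))), mul(Z, mul(SSSZ, SZ)))))))))
  →35  S(S(S(S(S(S(S(add(add(Z, mul(SSZ, SZ)), mul(Z, mul(SSSZ, SZ))))))))))
  →36  S(S(S(S(S(S(S(add(mul(SSZ, SZ), mul(Z, mul(SSSZ, SZ))))))))))
  →37  S(S(S(S(S(S(S(add(add(SZ, mul(SZ, SZ)), mul(Z, mul(SSSZ, SZ))))))))))
  →38  S(S(S(S(S(S(S(add(S(add(Z, mul(SZ, SZ))), mul(Z, mul(SSSZ, SZ))))))))))
  →39  S(S(S(S(S(S(S(S(add(add(Z, mul(SZ, SZ)), mul(Z, mul(SSSZ, SZ)))))))))))
  →40  S(S(S(S(S(S(S(S(add(mul(SZ, SZ), mul(Z, mul(SSSZ, SZ)))))))))))
  →41  S(S(S(S(S(S(S(S(add(add(SZ, mul(Z, SZ)), mul(Z, mul(SSSZ, SZ)))))))))))
  →42  S(S(S(S(S(S(S(S(add(S(add(Z, mul(Z, SZ))), mul(Z, mul(SSSZ, SZ)))))))))))
  →43  S(S(S(S(S(S(S(S(S(add(add(Z, mul(Z, SZ)), mul(Z, mul(SSSZ, SZ))))))))))))
  →44  S(S(S(S(S(S(S(S(S(add(mul(Z, SZ), mul(Z, mul(SSSZ, SZ))))))))))))
  →45  S(S(S(S(S(S(S(S(S(add(Z, mul(Z, mul(SSSZ, SZ))))))))))))
  →46  S(S(S(S(S(S(S(S(S(mul(Z, mul(SSSZ, SZ)))))))))))
  →47  S^9(Z)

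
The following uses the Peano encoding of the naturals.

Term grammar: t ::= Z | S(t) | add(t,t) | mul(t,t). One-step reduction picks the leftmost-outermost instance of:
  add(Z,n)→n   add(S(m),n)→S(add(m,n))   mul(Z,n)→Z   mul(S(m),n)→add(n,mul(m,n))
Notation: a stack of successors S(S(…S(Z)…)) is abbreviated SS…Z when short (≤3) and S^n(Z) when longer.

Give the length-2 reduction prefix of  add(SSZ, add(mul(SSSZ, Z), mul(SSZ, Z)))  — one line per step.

  start: add(SSZ, add(mul(SSSZ, Z), mul(SSZ, Z)))
  [1] S(add(SZ, add(mul(SSSZ, Z), mul(SSZ, Z))))
  [2] S(S(add(Z, add(mul(SSSZ, Z), mul(SSZ, Z)))))

Answer: after 2 steps: S(S(add(Z, add(mul(SSSZ, Z), mul(SSZ, Z)))))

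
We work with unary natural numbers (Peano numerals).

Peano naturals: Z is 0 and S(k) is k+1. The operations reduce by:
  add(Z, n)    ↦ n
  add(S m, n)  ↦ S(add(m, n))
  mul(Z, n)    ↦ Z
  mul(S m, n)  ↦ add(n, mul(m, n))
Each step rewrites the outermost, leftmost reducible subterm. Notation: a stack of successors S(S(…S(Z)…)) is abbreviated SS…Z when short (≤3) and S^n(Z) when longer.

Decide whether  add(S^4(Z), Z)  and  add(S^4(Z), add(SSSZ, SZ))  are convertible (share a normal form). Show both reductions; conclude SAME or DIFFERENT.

Answer: DIFFERENT — A ⇓ S^4(Z), B ⇓ S^8(Z)

Derivation:
Term A:
  start: add(S^4(Z), Z)
  [1] S(add(SSSZ, Z))
  [2] S(S(add(SSZ, Z)))
  [3] S(S(S(add(SZ, Z))))
  [4] S(S(S(S(add(Z, Z)))))
  [5] S^4(Z)

Term B:
  start: add(S^4(Z), add(SSSZ, SZ))
  [1] S(add(SSSZ, add(SSSZ, SZ)))
  [2] S(S(add(SSZ, add(SSSZ, SZ))))
  [3] S(S(S(add(SZ, add(SSSZ, SZ)))))
  [4] S(S(S(S(add(Z, add(SSSZ, SZ))))))
  [5] S(S(S(S(add(SSSZ, SZ)))))
  [6] S(S(S(S(S(add(SSZ, SZ))))))
  [7] S(S(S(S(S(S(add(SZ, SZ)))))))
  [8] S(S(S(S(S(S(S(add(Z, SZ))))))))
  [9] S^8(Z)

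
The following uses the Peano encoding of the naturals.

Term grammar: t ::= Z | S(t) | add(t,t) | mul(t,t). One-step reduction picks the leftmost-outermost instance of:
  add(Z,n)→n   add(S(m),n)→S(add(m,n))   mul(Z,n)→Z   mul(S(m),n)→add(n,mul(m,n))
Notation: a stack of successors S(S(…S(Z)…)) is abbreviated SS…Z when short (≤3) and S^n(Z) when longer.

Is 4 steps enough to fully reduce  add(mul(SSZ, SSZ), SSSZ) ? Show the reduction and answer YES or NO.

Answer: NO — after 4 steps the term is S(add(S(add(Z, mul(SZ, SSZ))), SSSZ)), not yet normal

Derivation:
  start: add(mul(SSZ, SSZ), SSSZ)
  step 1: add(add(SSZ, mul(SZ, SSZ)), SSSZ)
  step 2: add(S(add(SZ, mul(SZ, SSZ))), SSSZ)
  step 3: S(add(add(SZ, mul(SZ, SSZ)), SSSZ))
  step 4: S(add(S(add(Z, mul(SZ, SSZ))), SSSZ))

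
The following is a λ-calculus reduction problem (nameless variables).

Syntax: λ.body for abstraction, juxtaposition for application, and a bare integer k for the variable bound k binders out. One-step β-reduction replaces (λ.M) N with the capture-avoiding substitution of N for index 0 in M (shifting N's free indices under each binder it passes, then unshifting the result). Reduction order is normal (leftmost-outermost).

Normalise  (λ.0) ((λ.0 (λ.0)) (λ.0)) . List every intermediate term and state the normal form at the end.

Answer: normal form = λ.0  (in 3 steps)

Reduction:
  start: (λ.0) ((λ.0 (λ.0)) (λ.0))
  [1] (λ.0 (λ.0)) (λ.0)
  [2] (λ.0) (λ.0)
  [3] λ.0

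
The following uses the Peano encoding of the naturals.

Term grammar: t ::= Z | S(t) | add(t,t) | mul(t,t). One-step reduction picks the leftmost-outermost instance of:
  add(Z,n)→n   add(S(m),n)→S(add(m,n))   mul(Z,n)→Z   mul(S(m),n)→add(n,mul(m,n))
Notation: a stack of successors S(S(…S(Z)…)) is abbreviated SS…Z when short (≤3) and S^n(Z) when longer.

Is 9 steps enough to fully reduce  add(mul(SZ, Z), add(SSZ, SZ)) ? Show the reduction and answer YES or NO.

  start: add(mul(SZ, Z), add(SSZ, SZ))
  [1] add(add(Z, mul(Z, Z)), add(SSZ, SZ))
  [2] add(mul(Z, Z), add(SSZ, SZ))
  [3] add(Z, add(SSZ, SZ))
  [4] add(SSZ, SZ)
  [5] S(add(SZ, SZ))
  [6] S(S(add(Z, SZ)))
  [7] SSSZ

Answer: YES — reaches normal form SSSZ in 7 ≤ 9 steps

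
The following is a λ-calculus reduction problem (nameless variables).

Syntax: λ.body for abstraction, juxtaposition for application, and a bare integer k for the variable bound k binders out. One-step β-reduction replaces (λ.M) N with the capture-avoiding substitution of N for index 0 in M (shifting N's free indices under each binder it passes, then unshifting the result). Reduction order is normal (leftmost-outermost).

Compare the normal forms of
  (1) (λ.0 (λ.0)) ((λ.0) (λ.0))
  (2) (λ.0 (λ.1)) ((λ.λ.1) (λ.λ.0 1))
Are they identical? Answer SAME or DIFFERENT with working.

Term A:
  start: (λ.0 (λ.0)) ((λ.0) (λ.0))
  [1] (λ.0) (λ.0) (λ.0)
  [2] (λ.0) (λ.0)
  [3] λ.0

Term B:
  start: (λ.0 (λ.1)) ((λ.λ.1) (λ.λ.0 1))
  [1] (λ.λ.1) (λ.λ.0 1) (λ.(λ.λ.1) (λ.λ.0 1))
  [2] (λ.λ.λ.0 1) (λ.(λ.λ.1) (λ.λ.0 1))
  [3] λ.λ.0 1

Answer: DIFFERENT — A ⇓ λ.0, B ⇓ λ.λ.0 1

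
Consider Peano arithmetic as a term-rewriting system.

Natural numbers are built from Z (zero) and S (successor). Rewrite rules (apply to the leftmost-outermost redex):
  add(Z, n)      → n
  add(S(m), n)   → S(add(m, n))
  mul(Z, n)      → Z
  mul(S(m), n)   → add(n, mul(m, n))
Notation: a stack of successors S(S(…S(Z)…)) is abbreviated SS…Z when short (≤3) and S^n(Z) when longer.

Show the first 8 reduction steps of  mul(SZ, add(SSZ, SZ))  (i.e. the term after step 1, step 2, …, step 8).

Answer: after 8 steps: S(S(S(mul(Z, add(SSZ, SZ)))))

Reduction:
  start: mul(SZ, add(SSZ, SZ))
  [1] add(add(SSZ, SZ), mul(Z, add(SSZ, SZ)))
  [2] add(S(add(SZ, SZ)), mul(Z, add(SSZ, SZ)))
  [3] S(add(add(SZ, SZ), mul(Z, add(SSZ, SZ))))
  [4] S(add(S(add(Z, SZ)), mul(Z, add(SSZ, SZ))))
  [5] S(S(add(add(Z, SZ), mul(Z, add(SSZ, SZ)))))
  [6] S(S(add(SZ, mul(Z, add(SSZ, SZ)))))
  [7] S(S(S(add(Z, mul(Z, add(SSZ, SZ))))))
  [8] S(S(S(mul(Z, add(SSZ, SZ)))))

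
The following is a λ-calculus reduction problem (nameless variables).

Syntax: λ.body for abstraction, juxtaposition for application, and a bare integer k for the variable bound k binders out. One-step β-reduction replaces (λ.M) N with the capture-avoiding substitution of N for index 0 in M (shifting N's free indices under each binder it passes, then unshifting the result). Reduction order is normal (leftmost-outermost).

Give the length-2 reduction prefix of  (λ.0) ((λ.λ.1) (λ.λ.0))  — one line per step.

  start: (λ.0) ((λ.λ.1) (λ.λ.0))
  [1] (λ.λ.1) (λ.λ.0)
  [2] λ.λ.λ.0

Answer: after 2 steps: λ.λ.λ.0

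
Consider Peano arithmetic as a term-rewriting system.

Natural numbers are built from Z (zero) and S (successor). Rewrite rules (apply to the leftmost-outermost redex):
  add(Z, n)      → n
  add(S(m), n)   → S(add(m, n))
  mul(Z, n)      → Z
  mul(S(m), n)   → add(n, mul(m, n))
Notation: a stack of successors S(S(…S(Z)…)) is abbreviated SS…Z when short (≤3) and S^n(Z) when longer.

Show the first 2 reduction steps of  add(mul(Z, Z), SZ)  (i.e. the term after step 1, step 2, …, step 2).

Answer: after 2 steps: SZ

Reduction:
  start: add(mul(Z, Z), SZ)
  step 1: add(Z, SZ)
  step 2: SZ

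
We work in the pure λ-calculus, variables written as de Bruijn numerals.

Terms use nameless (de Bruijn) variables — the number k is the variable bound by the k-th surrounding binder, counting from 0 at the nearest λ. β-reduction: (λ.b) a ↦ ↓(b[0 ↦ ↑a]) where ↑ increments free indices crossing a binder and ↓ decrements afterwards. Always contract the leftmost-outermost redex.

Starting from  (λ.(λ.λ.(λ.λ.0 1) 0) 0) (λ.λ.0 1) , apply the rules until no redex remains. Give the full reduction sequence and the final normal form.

Answer: normal form = λ.λ.0 1  (in 3 steps)

Reduction:
  start: (λ.(λ.λ.(λ.λ.0 1) 0) 0) (λ.λ.0 1)
  →1  (λ.λ.(λ.λ.0 1) 0) (λ.λ.0 1)
  →2  λ.(λ.λ.0 1) 0
  →3  λ.λ.0 1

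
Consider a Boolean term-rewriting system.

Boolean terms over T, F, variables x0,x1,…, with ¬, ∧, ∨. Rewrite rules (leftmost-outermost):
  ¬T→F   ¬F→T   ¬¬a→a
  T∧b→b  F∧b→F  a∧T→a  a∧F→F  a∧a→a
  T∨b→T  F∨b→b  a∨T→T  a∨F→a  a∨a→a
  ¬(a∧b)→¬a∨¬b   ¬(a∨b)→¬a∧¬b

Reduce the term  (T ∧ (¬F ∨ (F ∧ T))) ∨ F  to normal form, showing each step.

  start: (T ∧ (¬F ∨ (F ∧ T))) ∨ F
  step 1: T ∧ (¬F ∨ (F ∧ T))
  step 2: ¬F ∨ (F ∧ T)
  step 3: T ∨ (F ∧ T)
  step 4: T

Answer: normal form = T  (in 4 steps)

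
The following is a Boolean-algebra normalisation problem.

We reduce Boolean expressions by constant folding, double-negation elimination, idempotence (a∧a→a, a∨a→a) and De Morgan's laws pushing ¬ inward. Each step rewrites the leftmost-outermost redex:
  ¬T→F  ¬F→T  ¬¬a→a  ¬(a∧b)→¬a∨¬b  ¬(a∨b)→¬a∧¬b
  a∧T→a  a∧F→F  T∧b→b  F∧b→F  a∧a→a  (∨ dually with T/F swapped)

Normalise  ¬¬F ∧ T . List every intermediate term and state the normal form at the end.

Answer: normal form = F  (in 2 steps)

Derivation:
  start: ¬¬F ∧ T
  →1  ¬¬F
  →2  F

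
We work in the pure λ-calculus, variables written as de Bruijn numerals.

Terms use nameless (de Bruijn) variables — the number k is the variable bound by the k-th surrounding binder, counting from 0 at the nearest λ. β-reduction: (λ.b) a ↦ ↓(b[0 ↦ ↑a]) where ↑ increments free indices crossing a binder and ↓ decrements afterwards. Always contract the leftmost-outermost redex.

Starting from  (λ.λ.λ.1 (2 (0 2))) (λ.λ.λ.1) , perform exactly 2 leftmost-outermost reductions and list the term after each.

Answer: after 2 steps: λ.λ.1 (λ.λ.1)

Derivation:
  start: (λ.λ.λ.1 (2 (0 2))) (λ.λ.λ.1)
  step 1: λ.λ.1 ((λ.λ.λ.1) (0 (λ.λ.λ.1)))
  step 2: λ.λ.1 (λ.λ.1)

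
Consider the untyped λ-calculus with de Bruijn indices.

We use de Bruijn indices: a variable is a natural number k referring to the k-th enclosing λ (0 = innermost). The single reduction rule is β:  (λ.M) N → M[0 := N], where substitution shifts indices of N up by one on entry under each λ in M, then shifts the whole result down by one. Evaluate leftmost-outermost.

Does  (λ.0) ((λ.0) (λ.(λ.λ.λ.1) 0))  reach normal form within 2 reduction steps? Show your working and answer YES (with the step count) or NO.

  start: (λ.0) ((λ.0) (λ.(λ.λ.λ.1) 0))
  [1] (λ.0) (λ.(λ.λ.λ.1) 0)
  [2] λ.(λ.λ.λ.1) 0

Answer: NO — after 2 steps the term is λ.(λ.λ.λ.1) 0, not yet normal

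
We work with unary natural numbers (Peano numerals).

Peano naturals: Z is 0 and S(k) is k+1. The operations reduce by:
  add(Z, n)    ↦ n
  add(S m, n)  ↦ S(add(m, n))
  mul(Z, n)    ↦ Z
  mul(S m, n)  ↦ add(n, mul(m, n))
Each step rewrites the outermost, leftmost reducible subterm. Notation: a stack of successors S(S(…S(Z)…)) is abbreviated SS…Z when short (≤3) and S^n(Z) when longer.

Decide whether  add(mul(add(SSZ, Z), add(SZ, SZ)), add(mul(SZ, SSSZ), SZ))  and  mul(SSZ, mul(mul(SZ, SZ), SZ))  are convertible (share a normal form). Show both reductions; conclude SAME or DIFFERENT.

Answer: DIFFERENT — A ⇓ S^8(Z), B ⇓ SSZ

Derivation:
Term A:
  start: add(mul(add(SSZ, Z), add(SZ, SZ)), add(mul(SZ, SSSZ), SZ))
  step 1: add(mul(S(add(SZ, Z)), add(SZ, SZ)), add(mul(SZ, SSSZ), SZ))
  step 2: add(add(add(SZ, SZ), mul(add(SZ, Z), add(SZ, SZ))), add(mul(SZ, SSSZ), SZ))
  step 3: add(add(S(add(Z, SZ)), mul(add(SZ, Z), add(SZ, SZ))), add(mul(SZ, SSSZ), SZ))
  step 4: add(S(add(add(Z, SZ), mul(add(SZ, Z), add(SZ, SZ)))), add(mul(SZ, SSSZ), SZ))
  step 5: S(add(add(add(Z, SZ), mul(add(SZ, Z), add(SZ, SZ))), add(mul(SZ, SSSZ), SZ)))
  step 6: S(add(add(SZ, mul(add(SZ, Z), add(SZ, SZ))), add(mul(SZ, SSSZ), SZ)))
  step 7: S(add(S(add(Z, mul(add(SZ, Z), add(SZ, SZ)))), add(mul(SZ, SSSZ), SZ)))
  step 8: S(S(add(add(Z, mul(add(SZ, Z), add(SZ, SZ))), add(mul(SZ, SSSZ), SZ))))
  step 9: S(S(add(mul(add(SZ, Z), add(SZ, SZ)), add(mul(SZ, SSSZ), SZ))))
  step 10: S(S(add(mul(S(add(Z, Z)), add(SZ, SZ)), add(mul(SZ, SSSZ), SZ))))
  step 11: S(S(add(add(add(SZ, SZ), mul(add(Z, Z), add(SZ, SZ))), add(mul(SZ, SSSZ), SZ))))
  step 12: S(S(add(add(S(add(Z, SZ)), mul(add(Z, Z), add(SZ, SZ))), add(mul(SZ, SSSZ), SZ))))
  step 13: S(S(add(S(add(add(Z, SZ), mul(add(Z, Z), add(SZ, SZ)))), add(mul(SZ, SSSZ), SZ))))
  step 14: S(S(S(add(add(add(Z, SZ), mul(add(Z, Z), add(SZ, SZ))), add(mul(SZ, SSSZ), SZ)))))
  step 15: S(S(S(add(add(SZ, mul(add(Z, Z), add(SZ, SZ))), add(mul(SZ, SSSZ), SZ)))))
  step 16: S(S(S(add(S(add(Z, mul(add(Z, Z), add(SZ, SZ)))), add(mul(SZ, SSSZ), SZ)))))
  step 17: S(S(S(S(add(add(Z, mul(add(Z, Z), add(SZ, SZ))), add(mul(SZ, SSSZ), SZ))))))
  step 18: S(S(S(S(add(mul(add(Z, Z), add(SZ, SZ)), add(mul(SZ, SSSZ), SZ))))))
  step 19: S(S(S(S(add(mul(Z, add(SZ, SZ)), add(mul(SZ, SSSZ), SZ))))))
  step 20: S(S(S(S(add(Z, add(mul(SZ, SSSZ), SZ))))))
  step 21: S(S(S(S(add(mul(SZ, SSSZ), SZ)))))
  step 22: S(S(S(S(add(add(SSSZ, mul(Z, SSSZ)), SZ)))))
  step 23: S(S(S(S(add(S(add(SSZ, mul(Z, SSSZ))), SZ)))))
  step 24: S(S(S(S(S(add(add(SSZ, mul(Z, SSSZ)), SZ))))))
  step 25: S(S(S(S(S(add(S(add(SZ, mul(Z, SSSZ))), SZ))))))
  step 26: S(S(S(S(S(S(add(add(SZ, mul(Z, SSSZ)), SZ)))))))
  step 27: S(S(S(S(S(S(add(S(add(Z, mul(Z, SSSZ))), SZ)))))))
  step 28: S(S(S(S(S(S(S(add(add(Z, mul(Z, SSSZ)), SZ))))))))
  step 29: S(S(S(S(S(S(S(add(mul(Z, SSSZ), SZ))))))))
  step 30: S(S(S(S(S(S(S(add(Z, SZ))))))))
  step 31: S^8(Z)

Term B:
  start: mul(SSZ, mul(mul(SZ, SZ), SZ))
  step 1: add(mul(mul(SZ, SZ), SZ), mul(SZ, mul(mul(SZ, SZ), SZ)))
  step 2: add(mul(add(SZ, mul(Z, SZ)), SZ), mul(SZ, mul(mul(SZ, SZ), SZ)))
  step 3: add(mul(S(add(Z, mul(Z, SZ))), SZ), mul(SZ, mul(mul(SZ, SZ), SZ)))
  step 4: add(add(SZ, mul(add(Z, mul(Z, SZ)), SZ)), mul(SZ, mul(mul(SZ, SZ), SZ)))
  step 5: add(S(add(Z, mul(add(Z, mul(Z, SZ)), SZ))), mul(SZ, mul(mul(SZ, SZ), SZ)))
  step 6: S(add(add(Z, mul(add(Z, mul(Z, SZ)), SZ)), mul(SZ, mul(mul(SZ, SZ), SZ))))
  step 7: S(add(mul(add(Z, mul(Z, SZ)), SZ), mul(SZ, mul(mul(SZ, SZ), SZ))))
  step 8: S(add(mul(mul(Z, SZ), SZ), mul(SZ, mul(mul(SZ, SZ), SZ))))
  step 9: S(add(mul(Z, SZ), mul(SZ, mul(mul(SZ, SZ), SZ))))
  step 10: S(add(Z, mul(SZ, mul(mul(SZ, SZ), SZ))))
  step 11: S(mul(SZ, mul(mul(SZ, SZ), SZ)))
  step 12: S(add(mul(mul(SZ, SZ), SZ), mul(Z, mul(mul(SZ, SZ), SZ))))
  step 13: S(add(mul(add(SZ, mul(Z, SZ)), SZ), mul(Z, mul(mul(SZ, SZ), SZ))))
  step 14: S(add(mul(S(add(Z, mul(Z, SZ))), SZ), mul(Z, mul(mul(SZ, SZ), SZ))))
  step 15: S(add(add(SZ, mul(add(Z, mul(Z, SZ)), SZ)), mul(Z, mul(mul(SZ, SZ), SZ))))
  step 16: S(add(S(add(Z, mul(add(Z, mul(Z, SZ)), SZ))), mul(Z, mul(mul(SZ, SZ), SZ))))
  step 17: S(S(add(add(Z, mul(add(Z, mul(Z, SZ)), SZ)), mul(Z, mul(mul(SZ, SZ), SZ)))))
  step 18: S(S(add(mul(add(Z, mul(Z, SZ)), SZ), mul(Z, mul(mul(SZ, SZ), SZ)))))
  step 19: S(S(add(mul(mul(Z, SZ), SZ), mul(Z, mul(mul(SZ, SZ), SZ)))))
  step 20: S(S(add(mul(Z, SZ), mul(Z, mul(mul(SZ, SZ), SZ)))))
  step 21: S(S(add(Z, mul(Z, mul(mul(SZ, SZ), SZ)))))
  step 22: S(S(mul(Z, mul(mul(SZ, SZ), SZ))))
  step 23: SSZ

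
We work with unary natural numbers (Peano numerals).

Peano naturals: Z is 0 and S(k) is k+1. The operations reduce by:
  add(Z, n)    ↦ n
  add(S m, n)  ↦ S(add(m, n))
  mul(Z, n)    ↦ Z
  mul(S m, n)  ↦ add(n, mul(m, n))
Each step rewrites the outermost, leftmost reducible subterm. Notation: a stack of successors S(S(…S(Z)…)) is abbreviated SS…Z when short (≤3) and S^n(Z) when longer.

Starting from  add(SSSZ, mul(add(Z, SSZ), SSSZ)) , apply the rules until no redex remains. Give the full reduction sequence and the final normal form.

Answer: normal form = S^9(Z)  (in 16 steps)

Working:
  start: add(SSSZ, mul(add(Z, SSZ), SSSZ))
  [1] S(add(SSZ, mul(add(Z, SSZ), SSSZ)))
  [2] S(S(add(SZ, mul(add(Z, SSZ), SSSZ))))
  [3] S(S(S(add(Z, mul(add(Z, SSZ), SSSZ)))))
  [4] S(S(S(mul(add(Z, SSZ), SSSZ))))
  [5] S(S(S(mul(SSZ, SSSZ))))
  [6] S(S(S(add(SSSZ, mul(SZ, SSSZ)))))
  [7] S(S(S(S(add(SSZ, mul(SZ, SSSZ))))))
  [8] S(S(S(S(S(add(SZ, mul(SZ, SSSZ)))))))
  [9] S(S(S(S(S(S(add(Z, mul(SZ, SSSZ))))))))
  [10] S(S(S(S(S(S(mul(SZ, SSSZ)))))))
  [11] S(S(S(S(S(S(add(SSSZ, mul(Z, SSSZ))))))))
  [12] S(S(S(S(S(S(S(add(SSZ, mul(Z, SSSZ)))))))))
  [13] S(S(S(S(S(S(S(S(add(SZ, mul(Z, SSSZ))))))))))
  [14] S(S(S(S(S(S(S(S(S(add(Z, mul(Z, SSSZ)))))))))))
  [15] S(S(S(S(S(S(S(S(S(mul(Z, SSSZ))))))))))
  [16] S^9(Z)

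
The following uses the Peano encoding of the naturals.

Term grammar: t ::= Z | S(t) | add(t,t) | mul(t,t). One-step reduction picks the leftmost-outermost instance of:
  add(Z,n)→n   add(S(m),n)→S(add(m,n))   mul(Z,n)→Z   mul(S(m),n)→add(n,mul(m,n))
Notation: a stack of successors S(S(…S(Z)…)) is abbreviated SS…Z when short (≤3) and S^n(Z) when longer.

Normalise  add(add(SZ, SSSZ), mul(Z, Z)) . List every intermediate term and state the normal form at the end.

Answer: normal form = S^4(Z)  (in 8 steps)

Working:
  start: add(add(SZ, SSSZ), mul(Z, Z))
  →1  add(S(add(Z, SSSZ)), mul(Z, Z))
  →2  S(add(add(Z, SSSZ), mul(Z, Z)))
  →3  S(add(SSSZ, mul(Z, Z)))
  →4  S(S(add(SSZ, mul(Z, Z))))
  →5  S(S(S(add(SZ, mul(Z, Z)))))
  →6  S(S(S(S(add(Z, mul(Z, Z))))))
  →7  S(S(S(S(mul(Z, Z)))))
  →8  S^4(Z)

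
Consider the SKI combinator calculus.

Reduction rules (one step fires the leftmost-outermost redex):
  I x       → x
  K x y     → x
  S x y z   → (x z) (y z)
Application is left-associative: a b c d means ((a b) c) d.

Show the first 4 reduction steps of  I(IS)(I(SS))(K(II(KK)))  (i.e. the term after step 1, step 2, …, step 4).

Answer: after 4 steps: S(SS)(K(I(KK)))

Derivation:
  start: I(IS)(I(SS))(K(II(KK)))
  step 1: IS(I(SS))(K(II(KK)))
  step 2: S(I(SS))(K(II(KK)))
  step 3: S(SS)(K(II(KK)))
  step 4: S(SS)(K(I(KK)))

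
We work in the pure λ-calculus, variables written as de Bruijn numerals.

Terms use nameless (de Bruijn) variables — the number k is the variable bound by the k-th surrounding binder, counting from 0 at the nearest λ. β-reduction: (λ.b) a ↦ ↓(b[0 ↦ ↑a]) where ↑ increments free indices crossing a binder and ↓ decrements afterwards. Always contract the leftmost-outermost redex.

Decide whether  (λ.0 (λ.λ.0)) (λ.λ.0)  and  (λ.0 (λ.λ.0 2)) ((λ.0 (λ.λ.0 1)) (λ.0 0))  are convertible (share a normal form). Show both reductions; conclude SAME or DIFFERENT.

Answer: DIFFERENT — A ⇓ λ.0, B ⇓ λ.0 (λ.0 (λ.λ.0 1))

Working:
Term A:
  start: (λ.0 (λ.λ.0)) (λ.λ.0)
  →1  (λ.λ.0) (λ.λ.0)
  →2  λ.0

Term B:
  start: (λ.0 (λ.λ.0 2)) ((λ.0 (λ.λ.0 1)) (λ.0 0))
  →1  (λ.0 (λ.λ.0 1)) (λ.0 0) (λ.λ.0 ((λ.0 (λ.λ.0 1)) (λ.0 0)))
  →2  (λ.0 0) (λ.λ.0 1) (λ.λ.0 ((λ.0 (λ.λ.0 1)) (λ.0 0)))
  →3  (λ.λ.0 1) (λ.λ.0 1) (λ.λ.0 ((λ.0 (λ.λ.0 1)) (λ.0 0)))
  →4  (λ.0 (λ.λ.0 1)) (λ.λ.0 ((λ.0 (λ.λ.0 1)) (λ.0 0)))
  →5  (λ.λ.0 ((λ.0 (λ.λ.0 1)) (λ.0 0))) (λ.λ.0 1)
  →6  λ.0 ((λ.0 (λ.λ.0 1)) (λ.0 0))
  →7  λ.0 ((λ.0 0) (λ.λ.0 1))
  →8  λ.0 ((λ.λ.0 1) (λ.λ.0 1))
  →9  λ.0 (λ.0 (λ.λ.0 1))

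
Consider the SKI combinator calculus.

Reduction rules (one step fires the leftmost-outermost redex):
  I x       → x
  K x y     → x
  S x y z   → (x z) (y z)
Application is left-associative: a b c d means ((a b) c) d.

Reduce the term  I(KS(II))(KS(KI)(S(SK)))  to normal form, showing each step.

Answer: normal form = S(S(S(SK)))  (in 3 steps)

Reduction:
  start: I(KS(II))(KS(KI)(S(SK)))
  [1] KS(II)(KS(KI)(S(SK)))
  [2] S(KS(KI)(S(SK)))
  [3] S(S(S(SK)))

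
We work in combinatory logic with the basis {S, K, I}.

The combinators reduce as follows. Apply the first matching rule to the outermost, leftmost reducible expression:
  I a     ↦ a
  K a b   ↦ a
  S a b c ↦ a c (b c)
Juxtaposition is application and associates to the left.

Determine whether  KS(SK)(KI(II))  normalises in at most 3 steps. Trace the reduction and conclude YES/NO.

Answer: YES — reaches normal form SI in 2 ≤ 3 steps

Derivation:
  start: KS(SK)(KI(II))
  →1  S(KI(II))
  →2  SI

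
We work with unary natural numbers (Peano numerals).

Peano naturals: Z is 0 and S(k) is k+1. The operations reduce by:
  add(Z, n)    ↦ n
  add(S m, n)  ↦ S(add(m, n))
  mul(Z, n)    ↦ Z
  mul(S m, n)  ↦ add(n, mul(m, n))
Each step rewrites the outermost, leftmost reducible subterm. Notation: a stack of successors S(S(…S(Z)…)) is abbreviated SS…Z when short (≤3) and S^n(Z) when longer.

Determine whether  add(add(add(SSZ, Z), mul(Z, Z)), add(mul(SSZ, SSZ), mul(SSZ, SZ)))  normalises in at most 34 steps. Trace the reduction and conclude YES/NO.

Answer: YES — reaches normal form S^8(Z) in 31 ≤ 34 steps

Reduction:
  start: add(add(add(SSZ, Z), mul(Z, Z)), add(mul(SSZ, SSZ), mul(SSZ, SZ)))
  [1] add(add(S(add(SZ, Z)), mul(Z, Z)), add(mul(SSZ, SSZ), mul(SSZ, SZ)))
  [2] add(S(add(add(SZ, Z), mul(Z, Z))), add(mul(SSZ, SSZ), mul(SSZ, SZ)))
  [3] S(add(add(add(SZ, Z), mul(Z, Z)), add(mul(SSZ, SSZ), mul(SSZ, SZ))))
  [4] S(add(add(S(add(Z, Z)), mul(Z, Z)), add(mul(SSZ, SSZ), mul(SSZ, SZ))))
  [5] S(add(S(add(add(Z, Z), mul(Z, Z))), add(mul(SSZ, SSZ), mul(SSZ, SZ))))
  [6] S(S(add(add(add(Z, Z), mul(Z, Z)), add(mul(SSZ, SSZ), mul(SSZ, SZ)))))
  [7] S(S(add(add(Z, mul(Z, Z)), add(mul(SSZ, SSZ), mul(SSZ, SZ)))))
  [8] S(S(add(mul(Z, Z), add(mul(SSZ, SSZ), mul(SSZ, SZ)))))
  [9] S(S(add(Z, add(mul(SSZ, SSZ), mul(SSZ, SZ)))))
  [10] S(S(add(mul(SSZ, SSZ), mul(SSZ, SZ))))
  [11] S(S(add(add(SSZ, mul(SZ, SSZ)), mul(SSZ, SZ))))
  [12] S(S(add(S(add(SZ, mul(SZ, SSZ))), mul(SSZ, SZ))))
  [13] S(S(S(add(add(SZ, mul(SZ, SSZ)), mul(SSZ, SZ)))))
  [14] S(S(S(add(S(add(Z, mul(SZ, SSZ))), mul(SSZ, SZ)))))
  [15] S(S(S(S(add(add(Z, mul(SZ, SSZ)), mul(SSZ, SZ))))))
  [16] S(S(S(S(add(mul(SZ, SSZ), mul(SSZ, SZ))))))
  [17] S(S(S(S(add(add(SSZ, mul(Z, SSZ)), mul(SSZ, SZ))))))
  [18] S(S(S(S(add(S(add(SZ, mul(Z, SSZ))), mul(SSZ, SZ))))))
  [19] S(S(S(S(S(add(add(SZ, mul(Z, SSZ)), mul(SSZ, SZ)))))))
  [20] S(S(S(S(S(add(S(add(Z, mul(Z, SSZ))), mul(SSZ, SZ)))))))
  [21] S(S(S(S(S(S(add(add(Z, mul(Z, SSZ)), mul(SSZ, SZ))))))))
  [22] S(S(S(S(S(S(add(mul(Z, SSZ), mul(SSZ, SZ))))))))
  [23] S(S(S(S(S(S(add(Z, mul(SSZ, SZ))))))))
  [24] S(S(S(S(S(S(mul(SSZ, SZ)))))))
  [25] S(S(S(S(S(S(add(SZ, mul(SZ, SZ))))))))
  [26] S(S(S(S(S(S(S(add(Z, mul(SZ, SZ)))))))))
  [27] S(S(S(S(S(S(S(mul(SZ, SZ))))))))
  [28] S(S(S(S(S(S(S(add(SZ, mul(Z, SZ)))))))))
  [29] S(S(S(S(S(S(S(S(add(Z, mul(Z, SZ))))))))))
  [30] S(S(S(S(S(S(S(S(mul(Z, SZ)))))))))
  [31] S^8(Z)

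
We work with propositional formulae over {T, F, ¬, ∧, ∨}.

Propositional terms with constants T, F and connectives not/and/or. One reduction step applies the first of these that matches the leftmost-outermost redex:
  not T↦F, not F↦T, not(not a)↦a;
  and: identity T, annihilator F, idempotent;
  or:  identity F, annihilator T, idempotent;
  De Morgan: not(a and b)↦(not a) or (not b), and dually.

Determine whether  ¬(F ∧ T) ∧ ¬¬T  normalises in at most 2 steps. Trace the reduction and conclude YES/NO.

Answer: NO — after 2 steps the term is (T ∨ ¬T) ∧ ¬¬T, not yet normal

Working:
  start: ¬(F ∧ T) ∧ ¬¬T
  →1  (¬F ∨ ¬T) ∧ ¬¬T
  →2  (T ∨ ¬T) ∧ ¬¬T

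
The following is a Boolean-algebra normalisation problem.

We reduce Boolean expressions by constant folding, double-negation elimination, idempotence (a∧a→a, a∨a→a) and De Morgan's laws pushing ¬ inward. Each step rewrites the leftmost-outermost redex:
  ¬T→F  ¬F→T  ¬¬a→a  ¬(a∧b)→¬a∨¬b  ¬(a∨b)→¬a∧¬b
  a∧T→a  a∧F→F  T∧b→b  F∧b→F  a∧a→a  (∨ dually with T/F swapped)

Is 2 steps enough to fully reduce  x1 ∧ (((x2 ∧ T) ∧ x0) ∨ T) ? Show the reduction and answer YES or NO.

  start: x1 ∧ (((x2 ∧ T) ∧ x0) ∨ T)
  step 1: x1 ∧ T
  step 2: x1

Answer: YES — reaches normal form x1 in 2 ≤ 2 steps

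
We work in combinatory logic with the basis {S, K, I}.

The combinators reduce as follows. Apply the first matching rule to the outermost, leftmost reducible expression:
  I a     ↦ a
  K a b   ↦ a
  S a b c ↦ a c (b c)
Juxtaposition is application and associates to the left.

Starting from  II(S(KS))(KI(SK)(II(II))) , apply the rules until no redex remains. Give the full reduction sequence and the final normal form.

  start: II(S(KS))(KI(SK)(II(II)))
  →1  I(S(KS))(KI(SK)(II(II)))
  →2  S(KS)(KI(SK)(II(II)))
  →3  S(KS)(I(II(II)))
  →4  S(KS)(II(II))
  →5  S(KS)(I(II))
  →6  S(KS)(II)
  →7  S(KS)I

Answer: normal form = S(KS)I  (in 7 steps)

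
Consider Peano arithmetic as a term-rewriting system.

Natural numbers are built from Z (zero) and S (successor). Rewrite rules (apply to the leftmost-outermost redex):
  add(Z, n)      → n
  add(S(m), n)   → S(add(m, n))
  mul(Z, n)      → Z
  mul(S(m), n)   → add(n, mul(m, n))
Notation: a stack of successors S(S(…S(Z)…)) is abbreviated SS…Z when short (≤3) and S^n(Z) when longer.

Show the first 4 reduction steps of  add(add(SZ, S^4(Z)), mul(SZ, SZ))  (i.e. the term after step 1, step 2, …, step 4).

  start: add(add(SZ, S^4(Z)), mul(SZ, SZ))
  →1  add(S(add(Z, S^4(Z))), mul(SZ, SZ))
  →2  S(add(add(Z, S^4(Z)), mul(SZ, SZ)))
  →3  S(add(S^4(Z), mul(SZ, SZ)))
  →4  S(S(add(SSSZ, mul(SZ, SZ))))

Answer: after 4 steps: S(S(add(SSSZ, mul(SZ, SZ))))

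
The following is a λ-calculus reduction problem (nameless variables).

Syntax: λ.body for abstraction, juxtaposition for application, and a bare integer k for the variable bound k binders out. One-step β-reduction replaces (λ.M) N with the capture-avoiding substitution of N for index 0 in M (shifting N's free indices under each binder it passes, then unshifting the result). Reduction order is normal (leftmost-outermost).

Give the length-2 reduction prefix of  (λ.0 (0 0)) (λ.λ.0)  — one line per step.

Answer: after 2 steps: λ.0

Reduction:
  start: (λ.0 (0 0)) (λ.λ.0)
  →1  (λ.λ.0) ((λ.λ.0) (λ.λ.0))
  →2  λ.0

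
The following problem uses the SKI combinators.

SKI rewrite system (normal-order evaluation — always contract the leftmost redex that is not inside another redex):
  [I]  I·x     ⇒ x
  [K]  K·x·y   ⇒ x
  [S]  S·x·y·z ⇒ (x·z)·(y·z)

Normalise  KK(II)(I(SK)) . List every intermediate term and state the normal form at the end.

  start: KK(II)(I(SK))
  step 1: K(I(SK))
  step 2: K(SK)

Answer: normal form = K(SK)  (in 2 steps)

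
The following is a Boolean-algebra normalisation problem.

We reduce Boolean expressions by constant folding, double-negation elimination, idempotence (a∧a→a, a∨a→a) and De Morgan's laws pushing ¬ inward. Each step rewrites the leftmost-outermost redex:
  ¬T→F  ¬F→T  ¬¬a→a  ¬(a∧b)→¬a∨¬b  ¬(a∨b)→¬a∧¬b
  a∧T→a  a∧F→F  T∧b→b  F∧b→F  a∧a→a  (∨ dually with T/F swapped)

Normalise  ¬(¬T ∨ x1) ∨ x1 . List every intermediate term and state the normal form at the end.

  start: ¬(¬T ∨ x1) ∨ x1
  →1  (¬¬T ∧ ¬x1) ∨ x1
  →2  (T ∧ ¬x1) ∨ x1
  →3  ¬x1 ∨ x1

Answer: normal form = ¬x1 ∨ x1  (in 3 steps)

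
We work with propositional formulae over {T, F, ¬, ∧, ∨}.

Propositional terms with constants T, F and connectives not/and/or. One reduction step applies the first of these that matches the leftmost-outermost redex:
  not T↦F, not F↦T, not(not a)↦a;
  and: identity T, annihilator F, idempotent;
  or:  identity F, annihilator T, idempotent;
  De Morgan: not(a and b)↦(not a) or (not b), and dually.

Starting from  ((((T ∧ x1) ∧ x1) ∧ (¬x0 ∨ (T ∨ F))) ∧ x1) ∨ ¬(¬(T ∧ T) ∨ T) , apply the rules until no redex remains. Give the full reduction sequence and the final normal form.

Answer: normal form = x1  (in 12 steps)

Derivation:
  start: ((((T ∧ x1) ∧ x1) ∧ (¬x0 ∨ (T ∨ F))) ∧ x1) ∨ ¬(¬(T ∧ T) ∨ T)
  [1] (((x1 ∧ x1) ∧ (¬x0 ∨ (T ∨ F))) ∧ x1) ∨ ¬(¬(T ∧ T) ∨ T)
  [2] ((x1 ∧ (¬x0 ∨ (T ∨ F))) ∧ x1) ∨ ¬(¬(T ∧ T) ∨ T)
  [3] ((x1 ∧ (¬x0 ∨ T)) ∧ x1) ∨ ¬(¬(T ∧ T) ∨ T)
  [4] ((x1 ∧ T) ∧ x1) ∨ ¬(¬(T ∧ T) ∨ T)
  [5] (x1 ∧ x1) ∨ ¬(¬(T ∧ T) ∨ T)
  [6] x1 ∨ ¬(¬(T ∧ T) ∨ T)
  [7] x1 ∨ (¬¬(T ∧ T) ∧ ¬T)
  [8] x1 ∨ ((T ∧ T) ∧ ¬T)
  [9] x1 ∨ (T ∧ ¬T)
  [10] x1 ∨ ¬T
  [11] x1 ∨ F
  [12] x1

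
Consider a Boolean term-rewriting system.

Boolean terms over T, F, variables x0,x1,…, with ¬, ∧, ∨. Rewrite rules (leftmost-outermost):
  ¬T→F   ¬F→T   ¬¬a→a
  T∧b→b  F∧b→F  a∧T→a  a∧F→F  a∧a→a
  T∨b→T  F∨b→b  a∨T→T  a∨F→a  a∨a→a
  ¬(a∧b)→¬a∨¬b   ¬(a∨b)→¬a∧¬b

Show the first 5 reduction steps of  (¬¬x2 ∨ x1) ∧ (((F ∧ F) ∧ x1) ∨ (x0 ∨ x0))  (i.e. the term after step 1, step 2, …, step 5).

Answer: after 5 steps: (x2 ∨ x1) ∧ x0

Reduction:
  start: (¬¬x2 ∨ x1) ∧ (((F ∧ F) ∧ x1) ∨ (x0 ∨ x0))
  [1] (x2 ∨ x1) ∧ (((F ∧ F) ∧ x1) ∨ (x0 ∨ x0))
  [2] (x2 ∨ x1) ∧ ((F ∧ x1) ∨ (x0 ∨ x0))
  [3] (x2 ∨ x1) ∧ (F ∨ (x0 ∨ x0))
  [4] (x2 ∨ x1) ∧ (x0 ∨ x0)
  [5] (x2 ∨ x1) ∧ x0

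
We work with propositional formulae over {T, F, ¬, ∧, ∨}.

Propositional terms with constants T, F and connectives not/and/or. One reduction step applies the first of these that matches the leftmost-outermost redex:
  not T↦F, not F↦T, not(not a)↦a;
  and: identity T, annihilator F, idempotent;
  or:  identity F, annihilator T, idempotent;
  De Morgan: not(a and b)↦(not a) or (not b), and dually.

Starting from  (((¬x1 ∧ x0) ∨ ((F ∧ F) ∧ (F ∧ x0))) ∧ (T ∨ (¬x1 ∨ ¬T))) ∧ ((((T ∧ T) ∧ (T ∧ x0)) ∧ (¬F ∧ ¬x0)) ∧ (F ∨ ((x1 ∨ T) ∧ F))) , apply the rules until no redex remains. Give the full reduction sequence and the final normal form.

  start: (((¬x1 ∧ x0) ∨ ((F ∧ F) ∧ (F ∧ x0))) ∧ (T ∨ (¬x1 ∨ ¬T))) ∧ ((((T ∧ T) ∧ (T ∧ x0)) ∧ (¬F ∧ ¬x0)) ∧ (F ∨ ((x1 ∨ T) ∧ F)))
  [1] (((¬x1 ∧ x0) ∨ (F ∧ (F ∧ x0))) ∧ (T ∨ (¬x1 ∨ ¬T))) ∧ ((((T ∧ T) ∧ (T ∧ x0)) ∧ (¬F ∧ ¬x0)) ∧ (F ∨ ((x1 ∨ T) ∧ F)))
  [2] (((¬x1 ∧ x0) ∨ F) ∧ (T ∨ (¬x1 ∨ ¬T))) ∧ ((((T ∧ T) ∧ (T ∧ x0)) ∧ (¬F ∧ ¬x0)) ∧ (F ∨ ((x1 ∨ T) ∧ F)))
  [3] ((¬x1 ∧ x0) ∧ (T ∨ (¬x1 ∨ ¬T))) ∧ ((((T ∧ T) ∧ (T ∧ x0)) ∧ (¬F ∧ ¬x0)) ∧ (F ∨ ((x1 ∨ T) ∧ F)))
  [4] ((¬x1 ∧ x0) ∧ T) ∧ ((((T ∧ T) ∧ (T ∧ x0)) ∧ (¬F ∧ ¬x0)) ∧ (F ∨ ((x1 ∨ T) ∧ F)))
  [5] (¬x1 ∧ x0) ∧ ((((T ∧ T) ∧ (T ∧ x0)) ∧ (¬F ∧ ¬x0)) ∧ (F ∨ ((x1 ∨ T) ∧ F)))
  [6] (¬x1 ∧ x0) ∧ (((T ∧ (T ∧ x0)) ∧ (¬F ∧ ¬x0)) ∧ (F ∨ ((x1 ∨ T) ∧ F)))
  [7] (¬x1 ∧ x0) ∧ (((T ∧ x0) ∧ (¬F ∧ ¬x0)) ∧ (F ∨ ((x1 ∨ T) ∧ F)))
  [8] (¬x1 ∧ x0) ∧ ((x0 ∧ (¬F ∧ ¬x0)) ∧ (F ∨ ((x1 ∨ T) ∧ F)))
  [9] (¬x1 ∧ x0) ∧ ((x0 ∧ (T ∧ ¬x0)) ∧ (F ∨ ((x1 ∨ T) ∧ F)))
  [10] (¬x1 ∧ x0) ∧ ((x0 ∧ ¬x0) ∧ (F ∨ ((x1 ∨ T) ∧ F)))
  [11] (¬x1 ∧ x0) ∧ ((x0 ∧ ¬x0) ∧ ((x1 ∨ T) ∧ F))
  [12] (¬x1 ∧ x0) ∧ ((x0 ∧ ¬x0) ∧ F)
  [13] (¬x1 ∧ x0) ∧ F
  [14] F

Answer: normal form = F  (in 14 steps)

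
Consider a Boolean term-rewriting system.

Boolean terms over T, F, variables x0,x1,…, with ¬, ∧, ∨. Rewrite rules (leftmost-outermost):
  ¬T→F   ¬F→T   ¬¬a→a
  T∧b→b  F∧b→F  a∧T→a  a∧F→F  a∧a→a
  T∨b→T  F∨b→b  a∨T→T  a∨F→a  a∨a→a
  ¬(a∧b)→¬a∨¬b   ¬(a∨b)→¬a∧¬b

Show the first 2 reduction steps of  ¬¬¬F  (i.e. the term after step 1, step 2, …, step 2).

  start: ¬¬¬F
  →1  ¬F
  →2  T

Answer: after 2 steps: T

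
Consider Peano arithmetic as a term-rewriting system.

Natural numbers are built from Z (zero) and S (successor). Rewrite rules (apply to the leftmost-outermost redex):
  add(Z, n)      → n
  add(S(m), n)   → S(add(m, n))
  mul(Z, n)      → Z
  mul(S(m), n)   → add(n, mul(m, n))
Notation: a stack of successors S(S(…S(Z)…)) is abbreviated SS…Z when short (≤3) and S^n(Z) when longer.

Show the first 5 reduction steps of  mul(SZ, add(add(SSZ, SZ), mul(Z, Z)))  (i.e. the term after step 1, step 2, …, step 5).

  start: mul(SZ, add(add(SSZ, SZ), mul(Z, Z)))
  step 1: add(add(add(SSZ, SZ), mul(Z, Z)), mul(Z, add(add(SSZ, SZ), mul(Z, Z))))
  step 2: add(add(S(add(SZ, SZ)), mul(Z, Z)), mul(Z, add(add(SSZ, SZ), mul(Z, Z))))
  step 3: add(S(add(add(SZ, SZ), mul(Z, Z))), mul(Z, add(add(SSZ, SZ), mul(Z, Z))))
  step 4: S(add(add(add(SZ, SZ), mul(Z, Z)), mul(Z, add(add(SSZ, SZ), mul(Z, Z)))))
  step 5: S(add(add(S(add(Z, SZ)), mul(Z, Z)), mul(Z, add(add(SSZ, SZ), mul(Z, Z)))))

Answer: after 5 steps: S(add(add(S(add(Z, SZ)), mul(Z, Z)), mul(Z, add(add(SSZ, SZ), mul(Z, Z)))))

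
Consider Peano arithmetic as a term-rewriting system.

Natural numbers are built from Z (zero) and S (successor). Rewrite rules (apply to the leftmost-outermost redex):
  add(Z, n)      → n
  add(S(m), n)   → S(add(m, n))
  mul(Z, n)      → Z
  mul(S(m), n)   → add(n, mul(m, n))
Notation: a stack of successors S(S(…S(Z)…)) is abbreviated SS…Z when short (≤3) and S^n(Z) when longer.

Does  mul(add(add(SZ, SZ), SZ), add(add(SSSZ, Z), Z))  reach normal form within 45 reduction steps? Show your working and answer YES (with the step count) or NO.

  start: mul(add(add(SZ, SZ), SZ), add(add(SSSZ, Z), Z))
  [1] mul(add(S(add(Z, SZ)), SZ), add(add(SSSZ, Z), Z))
  [2] mul(S(add(add(Z, SZ), SZ)), add(add(SSSZ, Z), Z))
  [3] add(add(add(SSSZ, Z), Z), mul(add(add(Z, SZ), SZ), add(add(SSSZ, Z), Z)))
  [4] add(add(S(add(SSZ, Z)), Z), mul(add(add(Z, SZ), SZ), add(add(SSSZ, Z), Z)))
  [5] add(S(add(add(SSZ, Z), Z)), mul(add(add(Z, SZ), SZ), add(add(SSSZ, Z), Z)))
  [6] S(add(add(add(SSZ, Z), Z), mul(add(add(Z, SZ), SZ), add(add(SSSZ, Z), Z))))
  [7] S(add(add(S(add(SZ, Z)), Z), mul(add(add(Z, SZ), SZ), add(add(SSSZ, Z), Z))))
  [8] S(add(S(add(add(SZ, Z), Z)), mul(add(add(Z, SZ), SZ), add(add(SSSZ, Z), Z))))
  [9] S(S(add(add(add(SZ, Z), Z), mul(add(add(Z, SZ), SZ), add(add(SSSZ, Z), Z)))))
  [10] S(S(add(add(S(add(Z, Z)), Z), mul(add(add(Z, SZ), SZ), add(add(SSSZ, Z), Z)))))
  [11] S(S(add(S(add(add(Z, Z), Z)), mul(add(add(Z, SZ), SZ), add(add(SSSZ, Z), Z)))))
  [12] S(S(S(add(add(add(Z, Z), Z), mul(add(add(Z, SZ), SZ), add(add(SSSZ, Z), Z))))))
  [13] S(S(S(add(add(Z, Z), mul(add(add(Z, SZ), SZ), add(add(SSSZ, Z), Z))))))
  [14] S(S(S(add(Z, mul(add(add(Z, SZ), SZ), add(add(SSSZ, Z), Z))))))
  [15] S(S(S(mul(add(add(Z, SZ), SZ), add(add(SSSZ, Z), Z)))))
  [16] S(S(S(mul(add(SZ, SZ), add(add(SSSZ, Z), Z)))))
  [17] S(S(S(mul(S(add(Z, SZ)), add(add(SSSZ, Z), Z)))))
  [18] S(S(S(add(add(add(SSSZ, Z), Z), mul(add(Z, SZ), add(add(SSSZ, Z), Z))))))
  [19] S(S(S(add(add(S(add(SSZ, Z)), Z), mul(add(Z, SZ), add(add(SSSZ, Z), Z))))))
  [20] S(S(S(add(S(add(add(SSZ, Z), Z)), mul(add(Z, SZ), add(add(SSSZ, Z), Z))))))
  [21] S(S(S(S(add(add(add(SSZ, Z), Z), mul(add(Z, SZ), add(add(SSSZ, Z), Z)))))))
  [22] S(S(S(S(add(add(S(add(SZ, Z)), Z), mul(add(Z, SZ), add(add(SSSZ, Z), Z)))))))
  [23] S(S(S(S(add(S(add(add(SZ, Z), Z)), mul(add(Z, SZ), add(add(SSSZ, Z), Z)))))))
  [24] S(S(S(S(S(add(add(add(SZ, Z), Z), mul(add(Z, SZ), add(add(SSSZ, Z), Z))))))))
  [25] S(S(S(S(S(add(add(S(add(Z, Z)), Z), mul(add(Z, SZ), add(add(SSSZ, Z), Z))))))))
  [26] S(S(S(S(S(add(S(add(add(Z, Z), Z)), mul(add(Z, SZ), add(add(SSSZ, Z), Z))))))))
  [27] S(S(S(S(S(S(add(add(add(Z, Z), Z), mul(add(Z, SZ), add(add(SSSZ, Z), Z)))))))))
  [28] S(S(S(S(S(S(add(add(Z, Z), mul(add(Z, SZ), add(add(SSSZ, Z), Z)))))))))
  [29] S(S(S(S(S(S(add(Z, mul(add(Z, SZ), add(add(SSSZ, Z), Z)))))))))
  [30] S(S(S(S(S(S(mul(add(Z, SZ), add(add(SSSZ, Z), Z))))))))
  [31] S(S(S(S(S(S(mul(SZ, add(add(SSSZ, Z), Z))))))))
  [32] S(S(S(S(S(S(add(add(add(SSSZ, Z), Z), mul(Z, add(add(SSSZ, Z), Z)))))))))
  [33] S(S(S(S(S(S(add(add(S(add(SSZ, Z)), Z), mul(Z, add(add(SSSZ, Z), Z)))))))))
  [34] S(S(S(S(S(S(add(S(add(add(SSZ, Z), Z)), mul(Z, add(add(SSSZ, Z), Z)))))))))
  [35] S(S(S(S(S(S(S(add(add(add(SSZ, Z), Z), mul(Z, add(add(SSSZ, Z), Z))))))))))
  [36] S(S(S(S(S(S(S(add(add(S(add(SZ, Z)), Z), mul(Z, add(add(SSSZ, Z), Z))))))))))
  [37] S(S(S(S(S(S(S(add(S(add(add(SZ, Z), Z)), mul(Z, add(add(SSSZ, Z), Z))))))))))
  [38] S(S(S(S(S(S(S(S(add(add(add(SZ, Z), Z), mul(Z, add(add(SSSZ, Z), Z)))))))))))
  [39] S(S(S(S(S(S(S(S(add(add(S(add(Z, Z)), Z), mul(Z, add(add(SSSZ, Z), Z)))))))))))
  [40] S(S(S(S(S(S(S(S(add(S(add(add(Z, Z), Z)), mul(Z, add(add(SSSZ, Z), Z)))))))))))
  [41] S(S(S(S(S(S(S(S(S(add(add(add(Z, Z), Z), mul(Z, add(add(SSSZ, Z), Z))))))))))))
  [42] S(S(S(S(S(S(S(S(S(add(add(Z, Z), mul(Z, add(add(SSSZ, Z), Z))))))))))))
  [43] S(S(S(S(S(S(S(S(S(add(Z, mul(Z, add(add(SSSZ, Z), Z))))))))))))
  [44] S(S(S(S(S(S(S(S(S(mul(Z, add(add(SSSZ, Z), Z)))))))))))
  [45] S^9(Z)

Answer: YES — reaches normal form S^9(Z) in 45 ≤ 45 steps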